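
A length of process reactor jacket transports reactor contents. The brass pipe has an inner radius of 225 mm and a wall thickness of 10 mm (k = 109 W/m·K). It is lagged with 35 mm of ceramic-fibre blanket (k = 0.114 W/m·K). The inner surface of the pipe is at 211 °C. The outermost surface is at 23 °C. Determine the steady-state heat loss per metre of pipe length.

Radial resistances (cylindrical: R_cond = ln(r_o/r_i)/(2πkL), R_conv = 1/(h·2πrL)):
R_brass pipe wall = ln(235/225)/(2π×109×1) = 6.349×10^-5 K/W
R_ceramic-fibre blanket = ln(270/235)/(2π×0.114×1) = 0.1938 K/W
R_total = 0.1939 K/W
Q = ΔT/R_total = 188/0.1939

q′ ≈ 970 W/m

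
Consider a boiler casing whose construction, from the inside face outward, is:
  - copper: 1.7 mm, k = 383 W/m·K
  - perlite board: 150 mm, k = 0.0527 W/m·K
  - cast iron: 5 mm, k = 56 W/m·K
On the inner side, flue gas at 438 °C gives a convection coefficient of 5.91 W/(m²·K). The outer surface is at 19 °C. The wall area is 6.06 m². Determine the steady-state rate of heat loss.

Treating each layer as a thermal resistance in series:
R_inner film = 1/(h_i·A) = 1/(5.91×6.06) = 0.02792 K/W
R_copper = L/(kA) = 0.0017/(383×6.06) = 7.324×10^-7 K/W
R_perlite board = L/(kA) = 0.15/(0.0527×6.06) = 0.4697 K/W
R_cast iron = L/(kA) = 0.005/(56×6.06) = 1.473×10^-5 K/W
R_total = 0.4976 K/W
Q = ΔT / R_total = 419 / 0.4976

Q ≈ 842 W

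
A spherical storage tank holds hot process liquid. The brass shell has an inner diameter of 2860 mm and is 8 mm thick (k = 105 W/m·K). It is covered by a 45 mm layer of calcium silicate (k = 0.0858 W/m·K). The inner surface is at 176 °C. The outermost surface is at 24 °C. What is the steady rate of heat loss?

For a spherical shell R = (1/r₁ − 1/r₂)/(4πk); film R = 1/(h·4πr²). In series:
R_brass shell = (1/1.43 − 1/1.438)/(4π×105) = 2.948×10^-6 K/W
R_calcium silicate = (1/1.438 − 1/1.483)/(4π×0.0858) = 0.01957 K/W
R_total = 0.01957 K/W
Q = ΔT/R_total = 152/0.01957

Q ≈ 7770 W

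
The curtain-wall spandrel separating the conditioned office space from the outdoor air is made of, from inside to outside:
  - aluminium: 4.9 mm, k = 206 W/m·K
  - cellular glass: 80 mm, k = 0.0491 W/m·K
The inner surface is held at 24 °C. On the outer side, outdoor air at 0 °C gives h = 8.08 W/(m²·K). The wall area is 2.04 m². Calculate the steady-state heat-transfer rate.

Treating each layer as a thermal resistance in series:
R_aluminium = L/(kA) = 0.0049/(206×2.04) = 1.166×10^-5 K/W
R_cellular glass = L/(kA) = 0.08/(0.0491×2.04) = 0.7987 K/W
R_outer film = 1/(h_o·A) = 1/(8.08×2.04) = 0.06067 K/W
R_total = 0.8594 K/W
Q = ΔT / R_total = 24 / 0.8594

Q ≈ 27.9 W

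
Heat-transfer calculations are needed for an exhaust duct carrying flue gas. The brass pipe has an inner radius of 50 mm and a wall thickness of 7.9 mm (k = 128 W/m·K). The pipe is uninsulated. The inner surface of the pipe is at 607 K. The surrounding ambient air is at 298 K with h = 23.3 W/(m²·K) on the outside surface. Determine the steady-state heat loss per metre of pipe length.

Cylindrical conduction, so R = ln(r₂/r₁)/(2πkL) per layer, in series:
R_brass pipe wall = ln(57.9/50)/(2π×128×1) = 1.824×10^-4 K/W
R_outer film = 1/(h_o·2πr_oL) = 1/(23.3×2π×0.0579×1) = 0.118 K/W
R_total = 0.1182 K/W
Q = ΔT/R_total = 309/0.1182

q′ ≈ 2620 W/m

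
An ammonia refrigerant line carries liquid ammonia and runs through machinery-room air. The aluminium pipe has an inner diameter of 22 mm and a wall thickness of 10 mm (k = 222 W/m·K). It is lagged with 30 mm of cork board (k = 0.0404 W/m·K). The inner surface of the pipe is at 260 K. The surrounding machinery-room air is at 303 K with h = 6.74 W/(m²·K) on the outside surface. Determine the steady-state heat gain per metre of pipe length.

Radial resistances (cylindrical: R_cond = ln(r_o/r_i)/(2πkL), R_conv = 1/(h·2πrL)):
R_aluminium pipe wall = ln(21/11)/(2π×222×1) = 4.636×10^-4 K/W
R_cork board = ln(51/21)/(2π×0.0404×1) = 3.496 K/W
R_outer film = 1/(h_o·2πr_oL) = 1/(6.74×2π×0.051×1) = 0.463 K/W
R_total = 3.959 K/W
Q = ΔT/R_total = 43/3.959

q′ ≈ 10.9 W/m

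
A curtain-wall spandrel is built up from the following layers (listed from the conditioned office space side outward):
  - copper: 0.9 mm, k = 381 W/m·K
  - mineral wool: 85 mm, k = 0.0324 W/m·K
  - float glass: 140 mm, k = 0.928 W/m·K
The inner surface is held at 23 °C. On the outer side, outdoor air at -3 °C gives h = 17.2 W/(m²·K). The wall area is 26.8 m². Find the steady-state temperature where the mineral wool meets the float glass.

T ≈ -1.08 °C

Using the resistance-network approach (series):
R_copper = L/(kA) = 0.0009/(381×26.8) = 8.814×10^-8 K/W
R_mineral wool = L/(kA) = 0.085/(0.0324×26.8) = 0.09789 K/W
R_float glass = L/(kA) = 0.14/(0.928×26.8) = 0.005629 K/W
R_outer film = 1/(h_o·A) = 1/(17.2×26.8) = 0.002169 K/W
R_total = 0.1057 K/W;  Q = ΔT/R_total = 26/0.1057 = 246 W
T_interface = T_inner − Q·ΣR(inner→interface) = 23 − 246×0.09789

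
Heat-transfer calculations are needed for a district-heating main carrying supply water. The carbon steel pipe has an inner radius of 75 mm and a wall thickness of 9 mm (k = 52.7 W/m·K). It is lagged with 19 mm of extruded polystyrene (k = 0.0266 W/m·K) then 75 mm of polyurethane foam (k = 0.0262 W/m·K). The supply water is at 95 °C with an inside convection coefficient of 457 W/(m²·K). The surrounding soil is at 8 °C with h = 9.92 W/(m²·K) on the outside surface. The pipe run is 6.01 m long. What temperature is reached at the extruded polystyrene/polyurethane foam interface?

T ≈ 72 °C

Per-layer cylindrical resistances, series-summed:
R_inner film = 1/(h_i·2πr₁L) = 1/(457×2π×0.075×6.01) = 7.726×10^-4 K/W
R_carbon steel pipe wall = ln(84/75)/(2π×52.7×6.01) = 5.695×10^-5 K/W
R_extruded polystyrene = ln(103/84)/(2π×0.0266×6.01) = 0.203 K/W
R_polyurethane foam = ln(178/103)/(2π×0.0262×6.01) = 0.5529 K/W
R_outer film = 1/(h_o·2πr_oL) = 1/(9.92×2π×0.178×6.01) = 0.015 K/W
R_total = 0.7718 K/W
Q = ΔT/R_total = 87/0.7718
Q = 113 W
T_interface = T_inner − Q·ΣR(inner→interface) = 95 − 113×0.2038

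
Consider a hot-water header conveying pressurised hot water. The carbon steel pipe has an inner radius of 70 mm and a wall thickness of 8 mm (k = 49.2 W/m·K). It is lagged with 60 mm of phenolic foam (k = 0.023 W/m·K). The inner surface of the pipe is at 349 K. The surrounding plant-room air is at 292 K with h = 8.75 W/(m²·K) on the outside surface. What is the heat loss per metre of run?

Cylindrical conduction, so R = ln(r₂/r₁)/(2πkL) per layer, in series:
R_carbon steel pipe wall = ln(78/70)/(2π×49.2×1) = 3.501×10^-4 K/W
R_phenolic foam = ln(138/78)/(2π×0.023×1) = 3.948 K/W
R_outer film = 1/(h_o·2πr_oL) = 1/(8.75×2π×0.138×1) = 0.1318 K/W
R_total = 4.08 K/W
Q = ΔT/R_total = 57/4.08

q′ ≈ 14 W/m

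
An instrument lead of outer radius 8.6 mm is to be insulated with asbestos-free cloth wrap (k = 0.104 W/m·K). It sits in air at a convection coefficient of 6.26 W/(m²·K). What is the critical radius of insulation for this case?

For a cylinder r_cr = k/h = 0.104/6.26
r_cr = 16.6 mm; since the bare radius (8.6 mm) is below r_cr, adding a thin layer of insulation will *increase* heat loss.

r_cr ≈ 16.6 mm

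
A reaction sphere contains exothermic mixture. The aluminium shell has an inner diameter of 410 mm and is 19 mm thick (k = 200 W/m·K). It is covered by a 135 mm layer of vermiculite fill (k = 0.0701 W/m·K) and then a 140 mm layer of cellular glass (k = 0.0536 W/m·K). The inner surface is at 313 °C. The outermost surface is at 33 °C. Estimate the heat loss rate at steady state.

Spherical conduction: R = (1/r_in − 1/r_out)/(4πk) per layer; series-sum.
R_aluminium shell = (1/0.205 − 1/0.224)/(4π×200) = 1.646×10^-4 K/W
R_vermiculite fill = (1/0.224 − 1/0.359)/(4π×0.0701) = 1.906 K/W
R_cellular glass = (1/0.359 − 1/0.499)/(4π×0.0536) = 1.16 K/W
R_total = 3.066 K/W
Q = ΔT/R_total = 280/3.066

Q ≈ 91.3 W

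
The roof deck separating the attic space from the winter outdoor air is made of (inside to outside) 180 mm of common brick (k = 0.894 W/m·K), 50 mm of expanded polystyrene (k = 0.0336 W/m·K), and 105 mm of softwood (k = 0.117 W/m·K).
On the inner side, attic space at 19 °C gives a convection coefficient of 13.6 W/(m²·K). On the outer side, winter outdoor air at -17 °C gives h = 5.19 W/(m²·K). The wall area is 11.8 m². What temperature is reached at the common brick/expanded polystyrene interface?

T ≈ 15.5 °C

Thermal resistances in series:
R_inner film = 1/(h_i·A) = 1/(13.6×11.8) = 0.006231 K/W
R_common brick = L/(kA) = 0.18/(0.894×11.8) = 0.01706 K/W
R_expanded polystyrene = L/(kA) = 0.05/(0.0336×11.8) = 0.1261 K/W
R_softwood = L/(kA) = 0.105/(0.117×11.8) = 0.07605 K/W
R_outer film = 1/(h_o·A) = 1/(5.19×11.8) = 0.01633 K/W
R_total = 0.2418 K/W;  Q = ΔT/R_total = 36/0.2418 = 148.9 W
T_interface = T_inner − Q·ΣR(inner→interface) = 19 − 149×0.02329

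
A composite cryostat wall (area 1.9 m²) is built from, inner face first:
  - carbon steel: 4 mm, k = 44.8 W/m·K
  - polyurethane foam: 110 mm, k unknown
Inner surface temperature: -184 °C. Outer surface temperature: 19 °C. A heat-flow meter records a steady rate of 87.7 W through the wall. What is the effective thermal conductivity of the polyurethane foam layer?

Model the wall as resistances in series:
R_carbon steel = L/(kA) = 0.004/(44.8×1.9) = 4.699×10^-5 K/W
Sum of known resistances R_other = 4.699×10^-5 K/W
Total R = ΔT/Q = 203/87.7 = 2.315 K/W
R_polyurethane foam = R_total − R_other = 2.315 K/W
k = L/(R·A) = 0.11/(2.315×1.9)

k ≈ 0.025 W/(m·K)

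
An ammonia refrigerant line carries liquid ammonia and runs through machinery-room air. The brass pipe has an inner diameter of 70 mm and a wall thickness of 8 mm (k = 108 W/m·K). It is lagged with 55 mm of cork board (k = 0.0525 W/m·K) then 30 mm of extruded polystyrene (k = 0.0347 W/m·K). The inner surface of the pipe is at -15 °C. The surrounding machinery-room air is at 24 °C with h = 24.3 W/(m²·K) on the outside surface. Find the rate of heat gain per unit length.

q′ ≈ 10.3 W/m

Cylindrical conduction, so R = ln(r₂/r₁)/(2πkL) per layer, in series:
R_brass pipe wall = ln(43/35)/(2π×108×1) = 3.034×10^-4 K/W
R_cork board = ln(98/43)/(2π×0.0525×1) = 2.497 K/W
R_extruded polystyrene = ln(128/98)/(2π×0.0347×1) = 1.225 K/W
R_outer film = 1/(h_o·2πr_oL) = 1/(24.3×2π×0.128×1) = 0.05117 K/W
R_total = 3.774 K/W
Q = ΔT/R_total = 39/3.774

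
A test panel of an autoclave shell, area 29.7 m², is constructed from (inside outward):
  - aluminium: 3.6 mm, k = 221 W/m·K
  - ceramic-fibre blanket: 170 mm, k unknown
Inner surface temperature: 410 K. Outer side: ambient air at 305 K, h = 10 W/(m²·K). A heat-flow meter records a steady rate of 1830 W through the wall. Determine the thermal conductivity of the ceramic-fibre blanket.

k ≈ 0.106 W/(m·K)

Series thermal resistances:
R_aluminium = L/(kA) = 0.0036/(221×29.7) = 5.485×10^-7 K/W
R_outer film = 1/(h_o·A) = 1/(10×29.7) = 0.003367 K/W
Sum of known resistances R_other = 0.003368 K/W
Total R = ΔT/Q = 105/1830 = 0.05738 K/W
R_ceramic-fibre blanket = R_total − R_other = 0.05401 K/W
k = L/(R·A) = 0.17/(0.05401×29.7)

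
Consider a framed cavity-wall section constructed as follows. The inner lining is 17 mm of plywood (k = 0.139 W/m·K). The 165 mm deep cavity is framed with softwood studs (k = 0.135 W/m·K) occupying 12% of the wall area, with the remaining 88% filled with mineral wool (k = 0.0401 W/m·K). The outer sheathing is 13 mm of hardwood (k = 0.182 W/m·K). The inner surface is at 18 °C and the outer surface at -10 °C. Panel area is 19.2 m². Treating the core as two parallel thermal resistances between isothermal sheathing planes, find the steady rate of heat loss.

Sheathing layers in series; stud and cavity paths in parallel between them.
R_inner = 0.017/(0.139×19.2) = 0.00637 K/W
R_stud  = 0.165/(0.135×0.12×19.2) = 0.5305 K/W
R_cav   = 0.165/(0.0401×0.88×19.2) = 0.2435 K/W
1/R_core = 1/R_stud + 1/R_cav → R_core = 0.1669 K/W
R_outer = 0.013/(0.182×19.2) = 0.00372 K/W
R_total = 0.177 K/W
Q = ΔT/R_total = 28/0.177

Q ≈ 158 W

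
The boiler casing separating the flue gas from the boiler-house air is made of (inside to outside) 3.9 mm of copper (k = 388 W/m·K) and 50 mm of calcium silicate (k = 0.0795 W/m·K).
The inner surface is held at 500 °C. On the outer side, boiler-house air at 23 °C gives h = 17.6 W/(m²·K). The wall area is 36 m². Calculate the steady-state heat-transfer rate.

Q ≈ 25000 W

Thermal resistances in series:
R_copper = L/(kA) = 0.0039/(388×36) = 2.792×10^-7 K/W
R_calcium silicate = L/(kA) = 0.05/(0.0795×36) = 0.01747 K/W
R_outer film = 1/(h_o·A) = 1/(17.6×36) = 0.001578 K/W
R_total = 0.01905 K/W
Q = ΔT / R_total = 477 / 0.01905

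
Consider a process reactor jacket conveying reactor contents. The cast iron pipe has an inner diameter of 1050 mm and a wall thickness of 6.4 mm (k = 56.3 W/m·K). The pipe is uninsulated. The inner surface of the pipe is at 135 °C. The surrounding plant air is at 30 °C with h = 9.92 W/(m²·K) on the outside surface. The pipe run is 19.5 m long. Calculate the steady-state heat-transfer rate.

Q ≈ 67700 W

Cylindrical conduction, so R = ln(r₂/r₁)/(2πkL) per layer, in series:
R_cast iron pipe wall = ln(531.4/525)/(2π×56.3×19.5) = 1.757×10^-6 K/W
R_outer film = 1/(h_o·2πr_oL) = 1/(9.92×2π×0.5314×19.5) = 0.001548 K/W
R_total = 0.00155 K/W
Q = ΔT/R_total = 105/0.00155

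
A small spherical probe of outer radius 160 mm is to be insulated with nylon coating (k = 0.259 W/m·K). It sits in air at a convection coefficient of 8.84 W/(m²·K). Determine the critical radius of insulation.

r_cr ≈ 58.6 mm

For a sphere r_cr = 2k/h = 2×0.259/8.84
r_cr = 58.6 mm; since the bare radius (160 mm) is above r_cr, any added insulation will reduce heat loss.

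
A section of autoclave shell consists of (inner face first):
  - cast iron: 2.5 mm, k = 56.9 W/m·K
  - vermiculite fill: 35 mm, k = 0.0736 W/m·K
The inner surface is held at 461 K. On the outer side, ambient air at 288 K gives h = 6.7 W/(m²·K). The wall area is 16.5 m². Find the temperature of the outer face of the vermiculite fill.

Model the wall as resistances in series:
R_cast iron = L/(kA) = 0.0025/(56.9×16.5) = 2.663×10^-6 K/W
R_vermiculite fill = L/(kA) = 0.035/(0.0736×16.5) = 0.02882 K/W
R_outer film = 1/(h_o·A) = 1/(6.7×16.5) = 0.009046 K/W
R_total = 0.03787 K/W;  Q = ΔT/R_total = 173/0.03787 = 4568 W
T_interface = T_inner − Q·ΣR(inner→interface) = 461 − 4570×0.02882

T ≈ 329 K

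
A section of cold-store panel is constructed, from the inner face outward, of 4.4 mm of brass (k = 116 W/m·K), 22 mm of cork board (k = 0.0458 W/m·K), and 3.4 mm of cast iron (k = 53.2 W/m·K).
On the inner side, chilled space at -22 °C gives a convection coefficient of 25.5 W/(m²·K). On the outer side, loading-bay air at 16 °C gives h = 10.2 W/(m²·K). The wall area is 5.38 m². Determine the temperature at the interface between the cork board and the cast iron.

T ≈ 9.96 °C

Treating each layer as a thermal resistance in series:
R_inner film = 1/(h_i·A) = 1/(25.5×5.38) = 0.007289 K/W
R_brass = L/(kA) = 0.0044/(116×5.38) = 7.05×10^-6 K/W
R_cork board = L/(kA) = 0.022/(0.0458×5.38) = 0.08928 K/W
R_cast iron = L/(kA) = 0.0034/(53.2×5.38) = 1.188×10^-5 K/W
R_outer film = 1/(h_o·A) = 1/(10.2×5.38) = 0.01822 K/W
R_total = 0.1148 K/W;  Q = ΔT/R_total = 38/0.1148 = 331 W
T_interface = T_inner + Q·ΣR(inner→interface) = -22 + 331×0.09658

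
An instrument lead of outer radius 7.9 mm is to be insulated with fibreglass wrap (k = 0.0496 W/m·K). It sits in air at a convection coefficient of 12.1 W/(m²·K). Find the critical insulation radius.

For a cylinder r_cr = k/h = 0.0496/12.1
r_cr = 4.1 mm; since the bare radius (7.9 mm) is above r_cr, any added insulation will reduce heat loss.

r_cr ≈ 4.1 mm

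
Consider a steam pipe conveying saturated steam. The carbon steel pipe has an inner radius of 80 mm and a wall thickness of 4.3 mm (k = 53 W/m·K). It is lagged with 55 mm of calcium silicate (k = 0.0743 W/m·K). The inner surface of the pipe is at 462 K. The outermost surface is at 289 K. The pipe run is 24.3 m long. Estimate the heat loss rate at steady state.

For a radial system each layer contributes R = ln(r_out/r_in)/(2πkL); films add R = 1/(hA).
R_carbon steel pipe wall = ln(84.3/80)/(2π×53×24.3) = 6.47×10^-6 K/W
R_calcium silicate = ln(139.3/84.3)/(2π×0.0743×24.3) = 0.04427 K/W
R_total = 0.04428 K/W
Q = ΔT/R_total = 173/0.04428

Q ≈ 3910 W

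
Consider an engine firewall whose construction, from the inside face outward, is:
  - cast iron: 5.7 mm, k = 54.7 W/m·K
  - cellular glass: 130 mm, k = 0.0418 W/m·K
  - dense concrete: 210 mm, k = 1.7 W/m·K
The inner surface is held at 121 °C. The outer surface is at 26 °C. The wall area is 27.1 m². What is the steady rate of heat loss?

Q ≈ 796 W

Model the wall as resistances in series:
R_cast iron = L/(kA) = 0.0057/(54.7×27.1) = 3.845×10^-6 K/W
R_cellular glass = L/(kA) = 0.13/(0.0418×27.1) = 0.1148 K/W
R_dense concrete = L/(kA) = 0.21/(1.7×27.1) = 0.004558 K/W
R_total = 0.1193 K/W
Q = ΔT / R_total = 95 / 0.1193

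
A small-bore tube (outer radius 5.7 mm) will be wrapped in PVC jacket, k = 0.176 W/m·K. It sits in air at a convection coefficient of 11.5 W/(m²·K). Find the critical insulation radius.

For a cylinder r_cr = k/h = 0.176/11.5
r_cr = 15.3 mm; since the bare radius (5.7 mm) is below r_cr, adding a thin layer of insulation will *increase* heat loss.

r_cr ≈ 15.3 mm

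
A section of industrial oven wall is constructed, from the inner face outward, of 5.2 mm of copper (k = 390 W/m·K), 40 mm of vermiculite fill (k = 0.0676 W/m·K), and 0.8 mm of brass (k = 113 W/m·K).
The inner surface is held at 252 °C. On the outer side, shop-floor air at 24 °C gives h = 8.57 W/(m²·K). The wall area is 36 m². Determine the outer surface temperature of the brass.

Series thermal resistances:
R_copper = L/(kA) = 0.0052/(390×36) = 3.704×10^-7 K/W
R_vermiculite fill = L/(kA) = 0.04/(0.0676×36) = 0.01644 K/W
R_brass = L/(kA) = 0.0008/(113×36) = 1.967×10^-7 K/W
R_outer film = 1/(h_o·A) = 1/(8.57×36) = 0.003241 K/W
R_total = 0.01968 K/W;  Q = ΔT/R_total = 228/0.01968 = 11590 W
T_interface = T_inner − Q·ΣR(inner→interface) = 252 − 11600×0.01644

T ≈ 61.6 °C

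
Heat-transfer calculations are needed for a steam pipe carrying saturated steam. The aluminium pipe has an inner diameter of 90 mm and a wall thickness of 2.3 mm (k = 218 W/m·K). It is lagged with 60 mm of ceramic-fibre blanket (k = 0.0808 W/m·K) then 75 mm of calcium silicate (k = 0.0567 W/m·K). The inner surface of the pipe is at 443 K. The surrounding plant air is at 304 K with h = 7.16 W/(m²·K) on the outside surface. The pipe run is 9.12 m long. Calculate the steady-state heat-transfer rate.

Q ≈ 393 W

For a radial system each layer contributes R = ln(r_out/r_in)/(2πkL); films add R = 1/(hA).
R_aluminium pipe wall = ln(47.3/45)/(2π×218×9.12) = 3.99×10^-6 K/W
R_ceramic-fibre blanket = ln(107.3/47.3)/(2π×0.0808×9.12) = 0.1769 K/W
R_calcium silicate = ln(182.3/107.3)/(2π×0.0567×9.12) = 0.1631 K/W
R_outer film = 1/(h_o·2πr_oL) = 1/(7.16×2π×0.1823×9.12) = 0.01337 K/W
R_total = 0.3534 K/W
Q = ΔT/R_total = 139/0.3534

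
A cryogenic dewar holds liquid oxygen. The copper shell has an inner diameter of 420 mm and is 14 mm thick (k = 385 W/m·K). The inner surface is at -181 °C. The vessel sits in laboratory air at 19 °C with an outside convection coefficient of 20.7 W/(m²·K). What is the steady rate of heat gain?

Q ≈ 2610 W

For a spherical shell R = (1/r₁ − 1/r₂)/(4πk); film R = 1/(h·4πr²). In series:
R_copper shell = (1/0.21 − 1/0.224)/(4π×385) = 6.152×10^-5 K/W
R_outer film = 1/(h·4πr_o²) = 1/(20.7×4π×0.224²) = 0.07662 K/W
R_total = 0.07668 K/W
Q = ΔT/R_total = 200/0.07668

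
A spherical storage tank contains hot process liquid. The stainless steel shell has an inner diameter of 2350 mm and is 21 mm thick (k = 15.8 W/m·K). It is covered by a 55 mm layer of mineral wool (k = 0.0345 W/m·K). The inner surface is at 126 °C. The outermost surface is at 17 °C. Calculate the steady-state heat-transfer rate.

For a spherical shell R = (1/r₁ − 1/r₂)/(4πk); film R = 1/(h·4πr²). In series:
R_stainless steel shell = (1/1.175 − 1/1.196)/(4π×15.8) = 7.526×10^-5 K/W
R_mineral wool = (1/1.196 − 1/1.251)/(4π×0.0345) = 0.08479 K/W
R_total = 0.08487 K/W
Q = ΔT/R_total = 109/0.08487

Q ≈ 1280 W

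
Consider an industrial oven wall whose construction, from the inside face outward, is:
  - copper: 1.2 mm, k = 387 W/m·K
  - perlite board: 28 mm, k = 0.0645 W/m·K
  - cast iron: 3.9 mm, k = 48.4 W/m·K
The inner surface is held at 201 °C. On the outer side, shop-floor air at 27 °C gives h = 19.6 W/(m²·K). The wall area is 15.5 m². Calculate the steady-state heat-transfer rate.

Thermal resistances in series:
R_copper = L/(kA) = 0.0012/(387×15.5) = 2.001×10^-7 K/W
R_perlite board = L/(kA) = 0.028/(0.0645×15.5) = 0.02801 K/W
R_cast iron = L/(kA) = 0.0039/(48.4×15.5) = 5.199×10^-6 K/W
R_outer film = 1/(h_o·A) = 1/(19.6×15.5) = 0.003292 K/W
R_total = 0.0313 K/W
Q = ΔT / R_total = 174 / 0.0313

Q ≈ 5560 W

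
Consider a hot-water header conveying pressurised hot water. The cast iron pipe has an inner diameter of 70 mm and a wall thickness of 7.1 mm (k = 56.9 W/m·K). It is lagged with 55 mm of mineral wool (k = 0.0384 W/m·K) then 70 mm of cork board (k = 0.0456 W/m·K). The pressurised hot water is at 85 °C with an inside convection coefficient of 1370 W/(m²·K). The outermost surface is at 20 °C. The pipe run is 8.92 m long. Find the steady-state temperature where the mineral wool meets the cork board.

T ≈ 43 °C

Cylindrical conduction, so R = ln(r₂/r₁)/(2πkL) per layer, in series:
R_inner film = 1/(h_i·2πr₁L) = 1/(1370×2π×0.035×8.92) = 3.721×10^-4 K/W
R_cast iron pipe wall = ln(42.1/35)/(2π×56.9×8.92) = 5.792×10^-5 K/W
R_mineral wool = ln(97.1/42.1)/(2π×0.0384×8.92) = 0.3883 K/W
R_cork board = ln(167.1/97.1)/(2π×0.0456×8.92) = 0.2124 K/W
R_total = 0.6011 K/W
Q = ΔT/R_total = 65/0.6011
Q = 108 W
T_interface = T_inner − Q·ΣR(inner→interface) = 85 − 108×0.3887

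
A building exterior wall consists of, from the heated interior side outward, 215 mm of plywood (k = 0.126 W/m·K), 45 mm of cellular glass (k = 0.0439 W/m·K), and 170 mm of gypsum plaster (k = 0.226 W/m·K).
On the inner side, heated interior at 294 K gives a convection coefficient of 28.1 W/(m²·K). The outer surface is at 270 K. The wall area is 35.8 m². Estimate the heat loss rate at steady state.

Model the wall as resistances in series:
R_inner film = 1/(h_i·A) = 1/(28.1×35.8) = 9.941×10^-4 K/W
R_plywood = L/(kA) = 0.215/(0.126×35.8) = 0.04766 K/W
R_cellular glass = L/(kA) = 0.045/(0.0439×35.8) = 0.02863 K/W
R_gypsum plaster = L/(kA) = 0.17/(0.226×35.8) = 0.02101 K/W
R_total = 0.0983 K/W
Q = ΔT / R_total = 24 / 0.0983

Q ≈ 244 W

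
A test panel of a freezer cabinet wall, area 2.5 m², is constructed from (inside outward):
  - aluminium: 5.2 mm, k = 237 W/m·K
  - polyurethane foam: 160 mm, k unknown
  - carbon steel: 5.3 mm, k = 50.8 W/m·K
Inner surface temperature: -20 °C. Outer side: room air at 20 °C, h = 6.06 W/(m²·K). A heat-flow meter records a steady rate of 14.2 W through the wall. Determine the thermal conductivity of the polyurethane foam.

k ≈ 0.0233 W/(m·K)

Model the wall as resistances in series:
R_aluminium = L/(kA) = 0.0052/(237×2.5) = 8.776×10^-6 K/W
R_carbon steel = L/(kA) = 0.0053/(50.8×2.5) = 4.173×10^-5 K/W
R_outer film = 1/(h_o·A) = 1/(6.06×2.5) = 0.06601 K/W
Sum of known resistances R_other = 0.06606 K/W
Total R = ΔT/Q = 40/14.2 = 2.817 K/W
R_polyurethane foam = R_total − R_other = 2.751 K/W
k = L/(R·A) = 0.16/(2.751×2.5)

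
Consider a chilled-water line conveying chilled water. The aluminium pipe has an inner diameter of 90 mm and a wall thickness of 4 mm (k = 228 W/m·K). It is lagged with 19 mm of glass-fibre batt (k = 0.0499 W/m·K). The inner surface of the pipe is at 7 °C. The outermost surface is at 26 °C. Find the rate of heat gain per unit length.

q′ ≈ 18.2 W/m

Treating each annulus and film as a series resistance:
R_aluminium pipe wall = ln(49/45)/(2π×228×1) = 5.944×10^-5 K/W
R_glass-fibre batt = ln(68/49)/(2π×0.0499×1) = 1.045 K/W
R_total = 1.045 K/W
Q = ΔT/R_total = 19/1.045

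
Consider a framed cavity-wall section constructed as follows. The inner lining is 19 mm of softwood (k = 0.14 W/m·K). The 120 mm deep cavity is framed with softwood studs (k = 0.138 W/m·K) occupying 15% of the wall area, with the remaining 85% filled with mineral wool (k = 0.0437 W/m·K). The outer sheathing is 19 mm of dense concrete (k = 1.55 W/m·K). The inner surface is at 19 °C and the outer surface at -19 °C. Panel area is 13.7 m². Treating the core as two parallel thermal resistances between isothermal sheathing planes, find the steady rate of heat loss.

Q ≈ 234 W

Sheathing layers in series; stud and cavity paths in parallel between them.
R_inner = 0.019/(0.14×13.7) = 0.009906 K/W
R_stud  = 0.12/(0.138×0.15×13.7) = 0.4231 K/W
R_cav   = 0.12/(0.0437×0.85×13.7) = 0.2358 K/W
1/R_core = 1/R_stud + 1/R_cav → R_core = 0.1514 K/W
R_outer = 0.019/(1.55×13.7) = 8.947×10^-4 K/W
R_total = 0.1622 K/W
Q = ΔT/R_total = 38/0.1622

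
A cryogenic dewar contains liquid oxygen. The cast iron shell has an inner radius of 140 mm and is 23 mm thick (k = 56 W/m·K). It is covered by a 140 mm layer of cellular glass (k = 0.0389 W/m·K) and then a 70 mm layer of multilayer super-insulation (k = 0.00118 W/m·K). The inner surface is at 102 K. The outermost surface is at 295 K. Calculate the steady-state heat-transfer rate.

Each spherical layer contributes R = (1/r_i − 1/r_o)/(4πk):
R_cast iron shell = (1/0.14 − 1/0.163)/(4π×56) = 0.001432 K/W
R_cellular glass = (1/0.163 − 1/0.303)/(4π×0.0389) = 5.799 K/W
R_multilayer super-insulation = (1/0.303 − 1/0.373)/(4π×0.00118) = 41.77 K/W
R_total = 47.57 K/W
Q = ΔT/R_total = 193/47.57

Q ≈ 4.06 W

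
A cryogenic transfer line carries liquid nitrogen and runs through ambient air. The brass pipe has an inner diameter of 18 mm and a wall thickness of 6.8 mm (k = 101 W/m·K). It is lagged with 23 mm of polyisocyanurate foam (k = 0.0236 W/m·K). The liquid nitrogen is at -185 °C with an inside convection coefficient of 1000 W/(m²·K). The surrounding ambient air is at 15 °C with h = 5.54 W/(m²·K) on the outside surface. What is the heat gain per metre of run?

Per-layer cylindrical resistances, series-summed:
R_inner film = 1/(h_i·2πr₁L) = 1/(1000×2π×0.009×1) = 0.01768 K/W
R_brass pipe wall = ln(15.8/9)/(2π×101×1) = 8.868×10^-4 K/W
R_polyisocyanurate foam = ln(38.8/15.8)/(2π×0.0236×1) = 6.059 K/W
R_outer film = 1/(h_o·2πr_oL) = 1/(5.54×2π×0.0388×1) = 0.7404 K/W
R_total = 6.818 K/W
Q = ΔT/R_total = 200/6.818

q′ ≈ 29.3 W/m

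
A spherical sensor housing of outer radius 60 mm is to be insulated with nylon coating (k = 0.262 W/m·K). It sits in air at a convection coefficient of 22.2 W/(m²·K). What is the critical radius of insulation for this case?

For a sphere r_cr = 2k/h = 2×0.262/22.2
r_cr = 23.6 mm; since the bare radius (60 mm) is above r_cr, any added insulation will reduce heat loss.

r_cr ≈ 23.6 mm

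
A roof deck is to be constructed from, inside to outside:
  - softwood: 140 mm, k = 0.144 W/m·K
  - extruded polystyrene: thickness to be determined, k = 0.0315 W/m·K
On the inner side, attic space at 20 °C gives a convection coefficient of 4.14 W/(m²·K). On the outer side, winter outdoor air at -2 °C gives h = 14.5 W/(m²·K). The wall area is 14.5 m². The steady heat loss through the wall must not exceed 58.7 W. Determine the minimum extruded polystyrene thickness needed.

Series thermal resistances:
R_inner film = 1/(h_i·A) = 1/(4.14×14.5) = 0.01666 K/W
R_softwood = L/(kA) = 0.14/(0.144×14.5) = 0.06705 K/W
R_outer film = 1/(h_o·A) = 1/(14.5×14.5) = 0.004756 K/W
Sum of the known resistances R_other = 0.08846 K/W
Required total resistance R_tot = ΔT/Q_allow = 22/58.7 = 0.3748 K/W
R_extruded polystyrene = R_tot − R_other = 0.2863 K/W
L = R·k·A = 0.2863×0.0315×14.5

L ≈ 131 mm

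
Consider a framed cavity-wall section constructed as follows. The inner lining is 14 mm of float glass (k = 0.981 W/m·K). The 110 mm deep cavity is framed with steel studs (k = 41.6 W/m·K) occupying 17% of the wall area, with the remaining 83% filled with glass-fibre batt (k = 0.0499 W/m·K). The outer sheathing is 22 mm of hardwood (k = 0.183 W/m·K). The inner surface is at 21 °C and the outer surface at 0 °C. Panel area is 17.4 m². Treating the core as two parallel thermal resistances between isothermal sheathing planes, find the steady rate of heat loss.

Q ≈ 2440 W

Sheathing layers in series; stud and cavity paths in parallel between them.
R_inner = 0.014/(0.981×17.4) = 8.202×10^-4 K/W
R_stud  = 0.11/(41.6×0.17×17.4) = 8.939×10^-4 K/W
R_cav   = 0.11/(0.0499×0.83×17.4) = 0.1526 K/W
1/R_core = 1/R_stud + 1/R_cav → R_core = 8.887×10^-4 K/W
R_outer = 0.022/(0.183×17.4) = 0.006909 K/W
R_total = 0.008618 K/W
Q = ΔT/R_total = 21/0.008618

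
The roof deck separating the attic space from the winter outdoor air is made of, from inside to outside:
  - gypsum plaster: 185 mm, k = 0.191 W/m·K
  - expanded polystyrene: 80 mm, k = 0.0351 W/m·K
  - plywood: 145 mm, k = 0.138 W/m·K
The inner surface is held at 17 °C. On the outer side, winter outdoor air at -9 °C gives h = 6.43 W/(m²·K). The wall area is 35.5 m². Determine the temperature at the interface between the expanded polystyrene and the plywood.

T ≈ -1.96 °C

Thermal resistances in series:
R_gypsum plaster = L/(kA) = 0.185/(0.191×35.5) = 0.02728 K/W
R_expanded polystyrene = L/(kA) = 0.08/(0.0351×35.5) = 0.0642 K/W
R_plywood = L/(kA) = 0.145/(0.138×35.5) = 0.0296 K/W
R_outer film = 1/(h_o·A) = 1/(6.43×35.5) = 0.004381 K/W
R_total = 0.1255 K/W;  Q = ΔT/R_total = 26/0.1255 = 207.2 W
T_interface = T_inner − Q·ΣR(inner→interface) = 17 − 207×0.09149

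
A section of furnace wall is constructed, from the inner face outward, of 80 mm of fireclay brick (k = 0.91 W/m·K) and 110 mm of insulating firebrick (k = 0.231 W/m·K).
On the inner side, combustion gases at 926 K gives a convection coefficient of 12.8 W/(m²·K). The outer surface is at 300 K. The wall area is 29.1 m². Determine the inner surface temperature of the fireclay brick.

Treating each layer as a thermal resistance in series:
R_inner film = 1/(h_i·A) = 1/(12.8×29.1) = 0.002685 K/W
R_fireclay brick = L/(kA) = 0.08/(0.91×29.1) = 0.003021 K/W
R_insulating firebrick = L/(kA) = 0.11/(0.231×29.1) = 0.01636 K/W
R_total = 0.02207 K/W;  Q = ΔT/R_total = 626/0.02207 = 28360 W
T_interface = T_inner − Q·ΣR(inner→interface) = 926 − 28400×0.002685

T ≈ 850 K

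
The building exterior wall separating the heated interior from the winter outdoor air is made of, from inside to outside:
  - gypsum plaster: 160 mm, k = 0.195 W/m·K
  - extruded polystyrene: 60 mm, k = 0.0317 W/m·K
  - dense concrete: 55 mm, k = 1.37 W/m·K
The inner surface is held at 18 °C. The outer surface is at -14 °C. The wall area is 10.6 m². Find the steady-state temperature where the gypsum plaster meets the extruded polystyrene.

T ≈ 8.46 °C

Using the resistance-network approach (series):
R_gypsum plaster = L/(kA) = 0.16/(0.195×10.6) = 0.07741 K/W
R_extruded polystyrene = L/(kA) = 0.06/(0.0317×10.6) = 0.1786 K/W
R_dense concrete = L/(kA) = 0.055/(1.37×10.6) = 0.003787 K/W
R_total = 0.2598 K/W;  Q = ΔT/R_total = 32/0.2598 = 123.2 W
T_interface = T_inner − Q·ΣR(inner→interface) = 18 − 123×0.07741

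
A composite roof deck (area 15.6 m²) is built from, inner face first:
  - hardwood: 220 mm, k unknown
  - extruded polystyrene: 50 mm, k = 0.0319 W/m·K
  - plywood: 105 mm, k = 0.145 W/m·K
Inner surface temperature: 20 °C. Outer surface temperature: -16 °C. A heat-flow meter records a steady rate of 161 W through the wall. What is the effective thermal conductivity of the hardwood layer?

Series thermal resistances:
R_extruded polystyrene = L/(kA) = 0.05/(0.0319×15.6) = 0.1005 K/W
R_plywood = L/(kA) = 0.105/(0.145×15.6) = 0.04642 K/W
Sum of known resistances R_other = 0.1469 K/W
Total R = ΔT/Q = 36/161 = 0.2236 K/W
R_hardwood = R_total − R_other = 0.07671 K/W
k = L/(R·A) = 0.22/(0.07671×15.6)

k ≈ 0.184 W/(m·K)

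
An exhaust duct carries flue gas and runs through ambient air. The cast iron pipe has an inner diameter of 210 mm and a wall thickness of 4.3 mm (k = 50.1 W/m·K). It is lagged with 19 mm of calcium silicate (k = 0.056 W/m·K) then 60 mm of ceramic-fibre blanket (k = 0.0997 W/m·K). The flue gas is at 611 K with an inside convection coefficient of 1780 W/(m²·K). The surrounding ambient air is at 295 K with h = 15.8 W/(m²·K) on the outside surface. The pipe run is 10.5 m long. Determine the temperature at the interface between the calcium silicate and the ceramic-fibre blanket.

T ≈ 482 K

Cylindrical conduction, so R = ln(r₂/r₁)/(2πkL) per layer, in series:
R_inner film = 1/(h_i·2πr₁L) = 1/(1780×2π×0.105×10.5) = 8.11×10^-5 K/W
R_cast iron pipe wall = ln(109.3/105)/(2π×50.1×10.5) = 1.214×10^-5 K/W
R_calcium silicate = ln(128.3/109.3)/(2π×0.056×10.5) = 0.04338 K/W
R_ceramic-fibre blanket = ln(188.3/128.3)/(2π×0.0997×10.5) = 0.05833 K/W
R_outer film = 1/(h_o·2πr_oL) = 1/(15.8×2π×0.1883×10.5) = 0.005095 K/W
R_total = 0.1069 K/W
Q = ΔT/R_total = 316/0.1069
Q = 2960 W
T_interface = T_inner − Q·ΣR(inner→interface) = 611 − 2960×0.04348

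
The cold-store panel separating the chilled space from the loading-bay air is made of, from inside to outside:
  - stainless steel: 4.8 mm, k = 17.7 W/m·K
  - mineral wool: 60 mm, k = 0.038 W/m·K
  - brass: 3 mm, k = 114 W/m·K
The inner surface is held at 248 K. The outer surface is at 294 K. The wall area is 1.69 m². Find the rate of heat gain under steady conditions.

Q ≈ 49.2 W

Treating each layer as a thermal resistance in series:
R_stainless steel = L/(kA) = 0.0048/(17.7×1.69) = 1.605×10^-4 K/W
R_mineral wool = L/(kA) = 0.06/(0.038×1.69) = 0.9343 K/W
R_brass = L/(kA) = 0.003/(114×1.69) = 1.557×10^-5 K/W
R_total = 0.9345 K/W
Q = ΔT / R_total = 46 / 0.9345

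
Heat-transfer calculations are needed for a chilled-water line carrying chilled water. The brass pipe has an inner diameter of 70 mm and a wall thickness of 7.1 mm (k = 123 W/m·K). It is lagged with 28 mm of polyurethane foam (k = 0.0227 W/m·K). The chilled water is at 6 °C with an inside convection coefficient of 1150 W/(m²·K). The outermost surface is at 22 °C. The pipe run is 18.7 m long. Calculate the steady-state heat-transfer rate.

Per-layer cylindrical resistances, series-summed:
R_inner film = 1/(h_i·2πr₁L) = 1/(1150×2π×0.035×18.7) = 2.115×10^-4 K/W
R_brass pipe wall = ln(42.1/35)/(2π×123×18.7) = 1.278×10^-5 K/W
R_polyurethane foam = ln(70.1/42.1)/(2π×0.0227×18.7) = 0.1912 K/W
R_total = 0.1914 K/W
Q = ΔT/R_total = 16/0.1914

Q ≈ 83.6 W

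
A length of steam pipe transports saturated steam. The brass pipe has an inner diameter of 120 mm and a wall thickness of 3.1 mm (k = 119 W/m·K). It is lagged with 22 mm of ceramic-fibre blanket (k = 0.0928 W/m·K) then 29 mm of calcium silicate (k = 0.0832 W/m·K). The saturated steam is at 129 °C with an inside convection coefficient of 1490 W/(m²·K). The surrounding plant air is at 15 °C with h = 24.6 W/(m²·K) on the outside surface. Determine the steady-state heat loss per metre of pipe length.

Per-layer cylindrical resistances, series-summed:
R_inner film = 1/(h_i·2πr₁L) = 1/(1490×2π×0.06×1) = 0.00178 K/W
R_brass pipe wall = ln(63.1/60)/(2π×119×1) = 6.737×10^-5 K/W
R_ceramic-fibre blanket = ln(85.1/63.1)/(2π×0.0928×1) = 0.513 K/W
R_calcium silicate = ln(114.1/85.1)/(2π×0.0832×1) = 0.561 K/W
R_outer film = 1/(h_o·2πr_oL) = 1/(24.6×2π×0.1141×1) = 0.0567 K/W
R_total = 1.132 K/W
Q = ΔT/R_total = 114/1.132

q′ ≈ 101 W/m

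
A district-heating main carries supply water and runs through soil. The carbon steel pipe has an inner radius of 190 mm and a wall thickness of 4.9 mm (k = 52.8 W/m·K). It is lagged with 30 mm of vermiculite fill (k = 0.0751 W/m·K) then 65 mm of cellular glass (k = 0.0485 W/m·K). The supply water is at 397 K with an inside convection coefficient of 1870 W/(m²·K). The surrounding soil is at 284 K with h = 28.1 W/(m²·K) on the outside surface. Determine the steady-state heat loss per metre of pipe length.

q′ ≈ 97.7 W/m

For a radial system each layer contributes R = ln(r_out/r_in)/(2πkL); films add R = 1/(hA).
R_inner film = 1/(h_i·2πr₁L) = 1/(1870×2π×0.19×1) = 4.479×10^-4 K/W
R_carbon steel pipe wall = ln(194.9/190)/(2π×52.8×1) = 7.675×10^-5 K/W
R_vermiculite fill = ln(224.9/194.9)/(2π×0.0751×1) = 0.3034 K/W
R_cellular glass = ln(289.9/224.9)/(2π×0.0485×1) = 0.8331 K/W
R_outer film = 1/(h_o·2πr_oL) = 1/(28.1×2π×0.2899×1) = 0.01954 K/W
R_total = 1.157 K/W
Q = ΔT/R_total = 113/1.157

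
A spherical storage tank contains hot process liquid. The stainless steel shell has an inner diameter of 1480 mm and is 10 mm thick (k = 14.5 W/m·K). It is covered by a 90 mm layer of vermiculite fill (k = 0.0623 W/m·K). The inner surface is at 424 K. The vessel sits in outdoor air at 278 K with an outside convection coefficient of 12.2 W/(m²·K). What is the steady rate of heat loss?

Each spherical layer contributes R = (1/r_i − 1/r_o)/(4πk):
R_stainless steel shell = (1/0.74 − 1/0.75)/(4π×14.5) = 9.888×10^-5 K/W
R_vermiculite fill = (1/0.75 − 1/0.84)/(4π×0.0623) = 0.1825 K/W
R_outer film = 1/(h·4πr_o²) = 1/(12.2×4π×0.84²) = 0.009244 K/W
R_total = 0.1918 K/W
Q = ΔT/R_total = 146/0.1918

Q ≈ 761 W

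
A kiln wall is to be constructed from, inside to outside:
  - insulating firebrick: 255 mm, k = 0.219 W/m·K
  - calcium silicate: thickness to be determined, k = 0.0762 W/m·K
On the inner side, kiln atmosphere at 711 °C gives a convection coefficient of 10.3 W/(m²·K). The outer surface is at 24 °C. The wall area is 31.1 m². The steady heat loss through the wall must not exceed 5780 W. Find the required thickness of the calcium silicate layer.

Series thermal resistances:
R_inner film = 1/(h_i·A) = 1/(10.3×31.1) = 0.003122 K/W
R_insulating firebrick = L/(kA) = 0.255/(0.219×31.1) = 0.03744 K/W
Sum of the known resistances R_other = 0.04056 K/W
Required total resistance R_tot = ΔT/Q_allow = 687/5780 = 0.1189 K/W
R_calcium silicate = R_tot − R_other = 0.0783 K/W
L = R·k·A = 0.0783×0.0762×31.1

L ≈ 186 mm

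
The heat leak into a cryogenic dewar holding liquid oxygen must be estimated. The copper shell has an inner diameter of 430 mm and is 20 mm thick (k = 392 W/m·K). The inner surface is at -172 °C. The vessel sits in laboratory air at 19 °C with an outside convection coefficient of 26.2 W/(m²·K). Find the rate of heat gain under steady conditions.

Q ≈ 3470 W

Radial (spherical) resistances in series:
R_copper shell = (1/0.215 − 1/0.235)/(4π×392) = 8.036×10^-5 K/W
R_outer film = 1/(h·4πr_o²) = 1/(26.2×4π×0.235²) = 0.055 K/W
R_total = 0.05508 K/W
Q = ΔT/R_total = 191/0.05508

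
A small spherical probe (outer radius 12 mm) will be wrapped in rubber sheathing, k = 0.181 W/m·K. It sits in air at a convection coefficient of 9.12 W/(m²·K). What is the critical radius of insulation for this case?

r_cr ≈ 39.7 mm

For a sphere r_cr = 2k/h = 2×0.181/9.12
r_cr = 39.7 mm; since the bare radius (12 mm) is below r_cr, adding a thin layer of insulation will *increase* heat loss.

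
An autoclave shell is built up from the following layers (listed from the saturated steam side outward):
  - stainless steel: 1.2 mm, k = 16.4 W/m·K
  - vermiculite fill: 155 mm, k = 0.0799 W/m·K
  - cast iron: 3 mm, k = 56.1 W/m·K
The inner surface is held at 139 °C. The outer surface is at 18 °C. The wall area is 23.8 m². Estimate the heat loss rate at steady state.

Q ≈ 1480 W

Thermal resistances in series:
R_stainless steel = L/(kA) = 0.0012/(16.4×23.8) = 3.074×10^-6 K/W
R_vermiculite fill = L/(kA) = 0.155/(0.0799×23.8) = 0.08151 K/W
R_cast iron = L/(kA) = 0.003/(56.1×23.8) = 2.247×10^-6 K/W
R_total = 0.08151 K/W
Q = ΔT / R_total = 121 / 0.08151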